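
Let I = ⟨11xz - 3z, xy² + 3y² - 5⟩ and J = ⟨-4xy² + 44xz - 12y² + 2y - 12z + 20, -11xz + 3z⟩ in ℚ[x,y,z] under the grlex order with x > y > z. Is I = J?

For a fixed monomial order, each ideal has a unique reduced Gröbner basis; comparing bases decides equality.
Buchberger on the first generating set:
f_1 = 11xz - 3z, LT = xz.
f_2 = xy² + 3y² - 5, LT = xy².

S(f_1,f_2): lcm = xy²z. S = -36/11y²z + 5z.
  reduce S modulo (f_1, f_2):
  remainder -36/11y²z + 5z ≠ 0; add g_3 = -36/11y²z + 5z to the basis.

The other S-polynomials (S(f_1,g_3), S(f_2,g_3)) all reduce to 0 modulo the current basis, so we have a Gröbner basis.
Inter-reduce: drop elements whose leading term is divisible by another's, tail-reduce, and make monic.
Reduced Gröbner basis: {xy² + 3y² - 5, y²z - 55/36z, xz - 3/11z}.

Buchberger on the second generating set:
h_1 = -4xy² + 44xz - 12y² + 2y - 12z + 20, LT = xy².
h_2 = -11xz + 3z, LT = xz.

S(h_1,h_2): lcm = xy²z. S = -11xz² + 36/11y²z - ½yz + 3z² - 5z.
  reduce S modulo (h_1, h_2):
  remainder 36/11y²z - ½yz - 5z ≠ 0; add k_3 = 36/11y²z - ½yz - 5z to the basis.

The other S-polynomials (S(h_1,k_3), S(h_2,k_3)) all reduce to 0 modulo the current basis, so we have a Gröbner basis.
Inter-reduce: drop elements whose leading term is divisible by another's, tail-reduce, and make monic.
Reduced Gröbner basis: {xy² + 3y² - ½y - 5, y²z - 11/72yz - 55/36z, xz - 3/11z}.

Since the reduced bases disagree, the two ideals are not the same.

No, the ideals differ.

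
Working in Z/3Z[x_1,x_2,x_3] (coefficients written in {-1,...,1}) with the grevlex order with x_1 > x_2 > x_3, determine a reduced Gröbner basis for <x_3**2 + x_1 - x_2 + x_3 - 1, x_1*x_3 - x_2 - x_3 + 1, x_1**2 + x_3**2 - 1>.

f_1 = x_3**2 + x_1 - x_2 + x_3 - 1, LT = x_3**2.
f_2 = x_1*x_3 - x_2 - x_3 + 1, LT = x_1*x_3.
f_3 = x_1**2 + x_3**2 - 1, LT = x_1**2.

S(f_1,f_2): lcm = x_1*x_3**2. S = x_1**2 - x_1*x_2 + x_1*x_3 + x_2*x_3 + x_3**2 - x_1 - x_3.
  reduce S modulo (f_1, f_2, f_3):
  remainder -x_1*x_2 + x_2*x_3 - x_1 + x_2 ≠ 0; add g_4 = -x_1*x_2 + x_2*x_3 - x_1 + x_2 to the basis.

S(f_2,f_3): lcm = x_1**2*x_3. S = -x_3**3 - x_1*x_2 - x_1*x_3 + x_1 + x_3.
  reduce S modulo (f_1, f_2, f_3, g_4):
  remainder x_2*x_3 + x_1 - x_3 + 1 ≠ 0; add g_5 = x_2*x_3 + x_1 - x_3 + 1 to the basis.

S(f_3,g_4): lcm = x_1**2*x_2. S = x_1*x_2*x_3 + x_2*x_3**2 - x_1**2 + x_1*x_2 - x_2.
  reduce S modulo (f_1, f_2, f_3, g_4, g_5):
  remainder -x_2**2 - x_1 - x_3 ≠ 0; add g_6 = -x_2**2 - x_1 - x_3 to the basis.

The other S-polynomials (S(f_1,f_3), S(f_1,g_4), S(f_2,g_4), S(f_1,g_5), S(f_2,g_5), S(f_3,g_5), S(g_4,g_5), S(f_1,g_6), S(f_2,g_6), S(f_3,g_6), S(g_4,g_6), S(g_5,g_6)) all reduce to 0 modulo the current basis, so we have a Gröbner basis.

G = {x_1**2 - x_1 + x_2 - x_3, x_1*x_2 - x_1 - x_2 - x_3 + 1, x_2**2 + x_1 + x_3, x_1*x_3 - x_2 - x_3 + 1, x_2*x_3 + x_1 - x_3 + 1, x_3**2 + x_1 - x_2 + x_3 - 1}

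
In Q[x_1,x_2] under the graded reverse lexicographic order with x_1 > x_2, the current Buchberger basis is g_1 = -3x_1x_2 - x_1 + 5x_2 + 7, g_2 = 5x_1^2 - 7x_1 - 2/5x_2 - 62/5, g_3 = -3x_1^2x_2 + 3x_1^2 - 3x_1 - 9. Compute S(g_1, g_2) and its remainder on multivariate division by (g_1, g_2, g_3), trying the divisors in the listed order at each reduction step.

lcm(LM(g_1), LM(g_2)) = x_1^2x_2.
S = (lcm/LT(g_1))·g_1 − (lcm/LT(g_2))·g_2 = 1/3x_1^2 - 4/15x_1x_2 + 2/25x_2^2 - 7/3x_1 + 62/25x_2.
Reduce S modulo (g_1, g_2, g_3) in that order:
  leading term x_1^2: subtract (1/15)·g_2 from 1/3x_1^2 - 4/15x_1x_2 + 2/25x_2^2 - 7/3x_1 + 62/25x_2 → -4/15x_1x_2 + 2/25x_2^2 - 28/15x_1 + 188/75x_2 + 62/75
  leading term x_1x_2: subtract (4/45)·g_1 from -4/15x_1x_2 + 2/25x_2^2 - 28/15x_1 + 188/75x_2 + 62/75 → 2/25x_2^2 - 16/9x_1 + 464/225x_2 + 46/225
  leading term x_2^2: no divisor's leading term divides it; move 2/25x_2^2 to the remainder.
  leading term x_1: no divisor's leading term divides it; move -16/9x_1 to the remainder.
  leading term x_2: no divisor's leading term divides it; move 464/225x_2 to the remainder.
  leading term 1: no divisor's leading term divides it; move 46/225 to the remainder.
The remainder 2/25x_2^2 - 16/9x_1 + 464/225x_2 + 46/225 is nonzero, so it would be added as the next basis element.

S(g_1, g_2) = 1/3x_1^2 - 4/15x_1x_2 + 2/25x_2^2 - 7/3x_1 + 62/25x_2; remainder on division = 2/25x_2^2 - 16/9x_1 + 464/225x_2 + 46/225.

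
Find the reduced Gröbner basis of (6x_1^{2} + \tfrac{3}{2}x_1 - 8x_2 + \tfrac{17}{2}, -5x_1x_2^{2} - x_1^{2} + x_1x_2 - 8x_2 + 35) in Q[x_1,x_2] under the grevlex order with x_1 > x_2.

f_1 = 6x_1^{2} + \tfrac{3}{2}x_1 - 8x_2 + \tfrac{17}{2}, LT = x_1^{2}.
f_2 = -5x_1x_2^{2} - x_1^{2} + x_1x_2 - 8x_2 + 35, LT = x_1x_2^{2}.

S(f_1,f_2): lcm = x_1^{2}x_2^{2}. S = -\tfrac{1}{5}x_1^{3} + \tfrac{1}{5}x_1^{2}x_2 + \tfrac{1}{4}x_1x_2^{2} - \tfrac{4}{3}x_2^{3} - \tfrac{8}{5}x_1x_2 + \tfrac{17}{12}x_2^{2} + 7x_1.
  leading term x_1^{3}: subtract (-\tfrac{1}{30}x_1)·f_1 from -\tfrac{1}{5}x_1^{3} + \tfrac{1}{5}x_1^{2}x_2 + \tfrac{1}{4}x_1x_2^{2} - \tfrac{4}{3}x_2^{3} - \tfrac{8}{5}x_1x_2 + \tfrac{17}{12}x_2^{2} + 7x_1 → \tfrac{1}{5}x_1^{2}x_2 + \tfrac{1}{4}x_1x_2^{2} - \tfrac{4}{3}x_2^{3} + \tfrac{1}{20}x_1^{2} - \tfrac{28}{15}x_1x_2 + \tfrac{17}{12}x_2^{2} + \tfrac{437}{60}x_1
  leading term x_1^{2}x_2: subtract (\tfrac{1}{30}x_2)·f_1 from \tfrac{1}{5}x_1^{2}x_2 + \tfrac{1}{4}x_1x_2^{2} - \tfrac{4}{3}x_2^{3} + \tfrac{1}{20}x_1^{2} - \tfrac{28}{15}x_1x_2 + \tfrac{17}{12}x_2^{2} + \tfrac{437}{60}x_1 → \tfrac{1}{4}x_1x_2^{2} - \tfrac{4}{3}x_2^{3} + \tfrac{1}{20}x_1^{2} - \tfrac{23}{12}x_1x_2 + \tfrac{101}{60}x_2^{2} + \tfrac{437}{60}x_1 - \tfrac{17}{60}x_2
  leading term x_1x_2^{2}: subtract (-\tfrac{1}{20})·f_2 from \tfrac{1}{4}x_1x_2^{2} - \tfrac{4}{3}x_2^{3} + \tfrac{1}{20}x_1^{2} - \tfrac{23}{12}x_1x_2 + \tfrac{101}{60}x_2^{2} + \tfrac{437}{60}x_1 - \tfrac{17}{60}x_2 → -\tfrac{4}{3}x_2^{3} - \tfrac{28}{15}x_1x_2 + \tfrac{101}{60}x_2^{2} + \tfrac{437}{60}x_1 - \tfrac{41}{60}x_2 + \tfrac{7}{4}
  leading term x_2^{3}: no divisor's leading term divides it; move -\tfrac{4}{3}x_2^{3} to the remainder.
  leading term x_1x_2: no divisor's leading term divides it; move -\tfrac{28}{15}x_1x_2 to the remainder.
  leading term x_2^{2}: no divisor's leading term divides it; move \tfrac{101}{60}x_2^{2} to the remainder.
  leading term x_1: no divisor's leading term divides it; move \tfrac{437}{60}x_1 to the remainder.
  leading term x_2: no divisor's leading term divides it; move -\tfrac{41}{60}x_2 to the remainder.
  leading term 1: no divisor's leading term divides it; move \tfrac{7}{4} to the remainder.
  remainder -\tfrac{4}{3}x_2^{3} - \tfrac{28}{15}x_1x_2 + \tfrac{101}{60}x_2^{2} + \tfrac{437}{60}x_1 - \tfrac{41}{60}x_2 + \tfrac{7}{4} ≠ 0; add g_3 = -\tfrac{4}{3}x_2^{3} - \tfrac{28}{15}x_1x_2 + \tfrac{101}{60}x_2^{2} + \tfrac{437}{60}x_1 - \tfrac{41}{60}x_2 + \tfrac{7}{4} to the basis.

S(f_1,g_3): leading monomials are coprime, so the S-polynomial reduces to 0 (Buchberger's first criterion).
S(f_2,g_3): lcm = x_1x_2^{3}. S = -\tfrac{6}{5}x_1^{2}x_2 + \tfrac{17}{16}x_1x_2^{2} + \tfrac{437}{80}x_1^{2} - \tfrac{41}{80}x_1x_2 + \tfrac{8}{5}x_2^{2} + \tfrac{21}{16}x_1 - 7x_2.
  leading term x_1^{2}x_2: subtract (-\tfrac{1}{5}x_2)·f_1 from -\tfrac{6}{5}x_1^{2}x_2 + \tfrac{17}{16}x_1x_2^{2} + \tfrac{437}{80}x_1^{2} - \tfrac{41}{80}x_1x_2 + \tfrac{8}{5}x_2^{2} + \tfrac{21}{16}x_1 - 7x_2 → \tfrac{17}{16}x_1x_2^{2} + \tfrac{437}{80}x_1^{2} - \tfrac{17}{80}x_1x_2 + \tfrac{21}{16}x_1 - \tfrac{53}{10}x_2
  leading term x_1x_2^{2}: subtract (-\tfrac{17}{80})·f_2 from \tfrac{17}{16}x_1x_2^{2} + \tfrac{437}{80}x_1^{2} - \tfrac{17}{80}x_1x_2 + \tfrac{21}{16}x_1 - \tfrac{53}{10}x_2 → \tfrac{21}{4}x_1^{2} + \tfrac{21}{16}x_1 - 7x_2 + \tfrac{119}{16}
  leading term x_1^{2}: subtract (\tfrac{7}{8})·f_1 from \tfrac{21}{4}x_1^{2} + \tfrac{21}{16}x_1 - 7x_2 + \tfrac{119}{16} → 0
  remainder 0.

Every S-polynomial of the final basis reduces to 0, so we have a Gröbner basis.

G = {x_1x_2^{2} - \tfrac{1}{5}x_1x_2 - \tfrac{1}{20}x_1 + \tfrac{28}{15}x_2 - \tfrac{437}{60}, x_2^{3} + \tfrac{7}{5}x_1x_2 - \tfrac{101}{80}x_2^{2} - \tfrac{437}{80}x_1 + \tfrac{41}{80}x_2 - \tfrac{21}{16}, x_1^{2} + \tfrac{1}{4}x_1 - \tfrac{4}{3}x_2 + \tfrac{17}{12}}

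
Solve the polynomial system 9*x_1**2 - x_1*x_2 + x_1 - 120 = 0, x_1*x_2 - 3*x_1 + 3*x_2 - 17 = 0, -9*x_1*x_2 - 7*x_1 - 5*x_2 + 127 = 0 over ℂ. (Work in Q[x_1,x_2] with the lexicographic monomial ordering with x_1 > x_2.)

Compute a lex Gröbner basis by Buchberger's algorithm.
f_1 = 9*x_1**2 - x_1*x_2 + x_1 - 120, LT = x_1**2.
f_2 = x_1*x_2 - 3*x_1 + 3*x_2 - 17, LT = x_1*x_2.
f_3 = -9*x_1*x_2 - 7*x_1 - 5*x_2 + 127, LT = x_1*x_2.

S(f_1,f_2): lcm = x_1**2*x_2. S = 3*x_1**2 - 1/9*x_1*x_2**2 - 26/9*x_1*x_2 + 17*x_1 - 40/3*x_2.
  leading term x_1**2: subtract (1/3)·f_1 from 3*x_1**2 - 1/9*x_1*x_2**2 - 26/9*x_1*x_2 + 17*x_1 - 40/3*x_2 → -1/9*x_1*x_2**2 - 23/9*x_1*x_2 + 50/3*x_1 - 40/3*x_2 + 40
  leading term x_1*x_2**2: subtract (-1/9*x_2)·f_2 from -1/9*x_1*x_2**2 - 23/9*x_1*x_2 + 50/3*x_1 - 40/3*x_2 + 40 → -26/9*x_1*x_2 + 50/3*x_1 + 1/3*x_2**2 - 137/9*x_2 + 40
  leading term x_1*x_2: subtract (-26/9)·f_2 from -26/9*x_1*x_2 + 50/3*x_1 + 1/3*x_2**2 - 137/9*x_2 + 40 → 8*x_1 + 1/3*x_2**2 - 59/9*x_2 - 82/9
  leading term x_1: no divisor's leading term divides it; move 8*x_1 to the remainder.
  leading term x_2**2: no divisor's leading term divides it; move 1/3*x_2**2 to the remainder.
  leading term x_2: no divisor's leading term divides it; move -59/9*x_2 to the remainder.
  leading term 1: no divisor's leading term divides it; move -82/9 to the remainder.
  remainder 8*x_1 + 1/3*x_2**2 - 59/9*x_2 - 82/9 ≠ 0; add h_4 = 8*x_1 + 1/3*x_2**2 - 59/9*x_2 - 82/9 to the basis.

S(f_1,f_3): lcm = x_1**2*x_2. S = -7/9*x_1**2 - 1/9*x_1*x_2**2 - 4/9*x_1*x_2 + 127/9*x_1 - 40/3*x_2.
  leading term x_1**2: subtract (-7/81)·f_1 from -7/9*x_1**2 - 1/9*x_1*x_2**2 - 4/9*x_1*x_2 + 127/9*x_1 - 40/3*x_2 → -1/9*x_1*x_2**2 - 43/81*x_1*x_2 + 1150/81*x_1 - 40/3*x_2 - 280/27
  leading term x_1*x_2**2: subtract (-1/9*x_2)·f_2 from -1/9*x_1*x_2**2 - 43/81*x_1*x_2 + 1150/81*x_1 - 40/3*x_2 - 280/27 → -70/81*x_1*x_2 + 1150/81*x_1 + 1/3*x_2**2 - 137/9*x_2 - 280/27
  leading term x_1*x_2: subtract (-70/81)·f_2 from -70/81*x_1*x_2 + 1150/81*x_1 + 1/3*x_2**2 - 137/9*x_2 - 280/27 → 940/81*x_1 + 1/3*x_2**2 - 341/27*x_2 - 2030/81
  leading term x_1: subtract (235/162)·h_4 from 940/81*x_1 + 1/3*x_2**2 - 341/27*x_2 - 2030/81 → -73/486*x_2**2 - 4549/1458*x_2 - 8635/729
  leading term x_2**2: no divisor's leading term divides it; move -73/486*x_2**2 to the remainder.
  leading term x_2: no divisor's leading term divides it; move -4549/1458*x_2 to the remainder.
  leading term 1: no divisor's leading term divides it; move -8635/729 to the remainder.
  remainder -73/486*x_2**2 - 4549/1458*x_2 - 8635/729 ≠ 0; add h_5 = -73/486*x_2**2 - 4549/1458*x_2 - 8635/729 to the basis.

S(f_2,f_3): lcm = x_1*x_2. S = -34/9*x_1 + 22/9*x_2 - 26/9.
  leading term x_1: subtract (-17/36)·h_4 from -34/9*x_1 + 22/9*x_2 - 26/9 → 17/108*x_2**2 - 211/324*x_2 - 1165/162
  leading term x_2**2: subtract (-153/146)·h_5 from 17/108*x_2**2 - 211/324*x_2 - 1165/162 → -2576/657*x_2 - 12880/657
  leading term x_2: no divisor's leading term divides it; move -2576/657*x_2 to the remainder.
  leading term 1: no divisor's leading term divides it; move -12880/657 to the remainder.
  remainder -2576/657*x_2 - 12880/657 ≠ 0; add h_6 = -2576/657*x_2 - 12880/657 to the basis.

The other S-polynomials (S(f_1,h_4), S(f_2,h_4), S(f_3,h_4), S(f_1,h_5), S(f_2,h_5), S(f_3,h_5), S(h_4,h_5), S(f_1,h_6), S(f_2,h_6), S(f_3,h_6), S(h_4,h_6), S(h_5,h_6)) all reduce to 0 modulo the current basis, so we have a Gröbner basis.
Inter-reduce: drop elements whose leading term is divisible by another's, tail-reduce, and make monic.
Reduced Gröbner basis: {x_1 + 4, x_2 + 5}.

A lex Gröbner basis eliminates variables successively. Here x_2 + 5 depends only on x_2, with roots {-5}; lifting each root through the earlier basis elements recovers the full solutions.
  x_2 = -5: the earlier basis element becomes x_1 + 4 = 0, giving x_1 = -4 — point (-4, -5).
Substituting each solution back into the original system confirms all equations vanish.

{(-4, -5)}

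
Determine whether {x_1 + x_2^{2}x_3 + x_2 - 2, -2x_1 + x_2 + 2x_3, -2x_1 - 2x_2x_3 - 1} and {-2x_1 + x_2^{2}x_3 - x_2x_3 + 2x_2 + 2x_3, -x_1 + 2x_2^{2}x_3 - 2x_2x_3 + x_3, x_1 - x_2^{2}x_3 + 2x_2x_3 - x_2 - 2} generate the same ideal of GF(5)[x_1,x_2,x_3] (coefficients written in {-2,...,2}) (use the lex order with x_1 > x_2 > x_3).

Yes, the ideals are equal.

Since reduced Gröbner bases are canonical representatives of ideals under a given ordering, it suffices to compute and compare them.
Buchberger on the first generating set:
f_1 = x_1 + x_2^{2}x_3 + x_2 - 2, LT = x_1.
f_2 = -2x_1 + x_2 + 2x_3, LT = x_1.
f_3 = -2x_1 - 2x_2x_3 - 1, LT = x_1.

S(f_1,f_2): lcm = x_1. S = x_2^{2}x_3 - x_2 + x_3 - 2.
  leading term x_2^{2}x_3: no divisor's leading term divides it; move x_2^{2}x_3 to the remainder.
  leading term x_2: no divisor's leading term divides it; move -x_2 to the remainder.
  leading term x_3: no divisor's leading term divides it; move x_3 to the remainder.
  leading term 1: no divisor's leading term divides it; move -2 to the remainder.
  remainder x_2^{2}x_3 - x_2 + x_3 - 2 ≠ 0; add g_4 = x_2^{2}x_3 - x_2 + x_3 - 2 to the basis.

S(f_1,f_3): lcm = x_1. S = x_2^{2}x_3 - x_2x_3 + x_2.
  leading term x_2^{2}x_3: subtract (1)·g_4 from x_2^{2}x_3 - x_2x_3 + x_2 → -x_2x_3 + 2x_2 - x_3 + 2
  leading term x_2x_3: no divisor's leading term divides it; move -x_2x_3 to the remainder.
  leading term x_2: no divisor's leading term divides it; move 2x_2 to the remainder.
  leading term x_3: no divisor's leading term divides it; move -x_3 to the remainder.
  leading term 1: no divisor's leading term divides it; move 2 to the remainder.
  remainder -x_2x_3 + 2x_2 - x_3 + 2 ≠ 0; add g_5 = -x_2x_3 + 2x_2 - x_3 + 2 to the basis.

S(g_4,g_5): lcm = x_2^{2}x_3. S = 2x_2^{2} - x_2x_3 + x_2 + x_3 - 2.
  leading term x_2^{2}: no divisor's leading term divides it; move 2x_2^{2} to the remainder.
  leading term x_2x_3: subtract (1)·g_5 from -x_2x_3 + x_2 + x_3 - 2 → -x_2 + 2x_3 + 1
  leading term x_2: no divisor's leading term divides it; move -x_2 to the remainder.
  leading term x_3: no divisor's leading term divides it; move 2x_3 to the remainder.
  leading term 1: no divisor's leading term divides it; move 1 to the remainder.
  remainder 2x_2^{2} - x_2 + 2x_3 + 1 ≠ 0; add g_6 = 2x_2^{2} - x_2 + 2x_3 + 1 to the basis.

S(g_4,g_6): lcm = x_2^{2}x_3. S = -2x_2x_3 - x_2 - x_3^{2} - 2x_3 - 2.
  leading term x_2x_3: subtract (2)·g_5 from -2x_2x_3 - x_2 - x_3^{2} - 2x_3 - 2 → -x_3^{2} - 1
  leading term x_3^{2}: no divisor's leading term divides it; move -x_3^{2} to the remainder.
  leading term 1: no divisor's leading term divides it; move -1 to the remainder.
  remainder -x_3^{2} - 1 ≠ 0; add g_7 = -x_3^{2} - 1 to the basis.

The other S-polynomials (S(f_2,f_3), S(f_1,g_4), S(f_2,g_4), S(f_3,g_4), S(f_1,g_5), S(f_2,g_5), S(f_3,g_5), S(f_1,g_6), S(f_2,g_6), S(f_3,g_6), S(g_5,g_6), S(f_1,g_7), S(f_2,g_7), S(f_3,g_7), S(g_4,g_7), S(g_5,g_7), S(g_6,g_7)) all reduce to 0 modulo the current basis, so we have a Gröbner basis.
Inter-reduce: drop elements whose leading term is divisible by another's, tail-reduce, and make monic.
Reduced Gröbner basis: {x_1 + 2x_2 - x_3, x_2^{2} + 2x_2 + x_3 - 2, x_2x_3 - 2x_2 + x_3 - 2, x_3^{2} + 1}.

Buchberger on the second generating set:
h_1 = -2x_1 + x_2^{2}x_3 - x_2x_3 + 2x_2 + 2x_3, LT = x_1.
h_2 = -x_1 + 2x_2^{2}x_3 - 2x_2x_3 + x_3, LT = x_1.
h_3 = x_1 - x_2^{2}x_3 + 2x_2x_3 - x_2 - 2, LT = x_1.

S(h_1,h_2): lcm = x_1. S = -x_2^{2}x_3 + x_2x_3 - x_2.
  leading term x_2^{2}x_3: no divisor's leading term divides it; move -x_2^{2}x_3 to the remainder.
  leading term x_2x_3: no divisor's leading term divides it; move x_2x_3 to the remainder.
  leading term x_2: no divisor's leading term divides it; move -x_2 to the remainder.
  remainder -x_2^{2}x_3 + x_2x_3 - x_2 ≠ 0; add k_4 = -x_2^{2}x_3 + x_2x_3 - x_2 to the basis.

S(h_1,h_3): lcm = x_1. S = -2x_2^{2}x_3 + x_2x_3 - x_3 + 2.
  leading term x_2^{2}x_3: subtract (2)·k_4 from -2x_2^{2}x_3 + x_2x_3 - x_3 + 2 → -x_2x_3 + 2x_2 - x_3 + 2
  leading term x_2x_3: no divisor's leading term divides it; move -x_2x_3 to the remainder.
  leading term x_2: no divisor's leading term divides it; move 2x_2 to the remainder.
  leading term x_3: no divisor's leading term divides it; move -x_3 to the remainder.
  leading term 1: no divisor's leading term divides it; move 2 to the remainder.
  remainder -x_2x_3 + 2x_2 - x_3 + 2 ≠ 0; add k_5 = -x_2x_3 + 2x_2 - x_3 + 2 to the basis.

S(k_4,k_5): lcm = x_2^{2}x_3. S = 2x_2^{2} - 2x_2x_3 - 2x_2.
  leading term x_2^{2}: no divisor's leading term divides it; move 2x_2^{2} to the remainder.
  leading term x_2x_3: subtract (2)·k_5 from -2x_2x_3 - 2x_2 → -x_2 + 2x_3 + 1
  leading term x_2: no divisor's leading term divides it; move -x_2 to the remainder.
  leading term x_3: no divisor's leading term divides it; move 2x_3 to the remainder.
  leading term 1: no divisor's leading term divides it; move 1 to the remainder.
  remainder 2x_2^{2} - x_2 + 2x_3 + 1 ≠ 0; add k_6 = 2x_2^{2} - x_2 + 2x_3 + 1 to the basis.

S(k_4,k_6): lcm = x_2^{2}x_3. S = 2x_2x_3 + x_2 - x_3^{2} + 2x_3.
  leading term x_2x_3: subtract (-2)·k_5 from 2x_2x_3 + x_2 - x_3^{2} + 2x_3 → -x_3^{2} - 1
  leading term x_3^{2}: no divisor's leading term divides it; move -x_3^{2} to the remainder.
  leading term 1: no divisor's leading term divides it; move -1 to the remainder.
  remainder -x_3^{2} - 1 ≠ 0; add k_7 = -x_3^{2} - 1 to the basis.

The other S-polynomials (S(h_2,h_3), S(h_1,k_4), S(h_2,k_4), S(h_3,k_4), S(h_1,k_5), S(h_2,k_5), S(h_3,k_5), S(h_1,k_6), S(h_2,k_6), S(h_3,k_6), S(k_5,k_6), S(h_1,k_7), S(h_2,k_7), S(h_3,k_7), S(k_4,k_7), S(k_5,k_7), S(k_6,k_7)) all reduce to 0 modulo the current basis, so we have a Gröbner basis.
Inter-reduce: drop elements whose leading term is divisible by another's, tail-reduce, and make monic.
Reduced Gröbner basis: {x_1 + 2x_2 - x_3, x_2^{2} + 2x_2 + x_3 - 2, x_2x_3 - 2x_2 + x_3 - 2, x_3^{2} + 1}.

These coincide, so the ideals are equal.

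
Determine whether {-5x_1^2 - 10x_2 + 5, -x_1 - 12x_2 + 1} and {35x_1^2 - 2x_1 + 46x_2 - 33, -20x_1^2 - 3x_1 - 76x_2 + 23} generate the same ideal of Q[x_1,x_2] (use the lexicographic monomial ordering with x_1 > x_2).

Yes, the ideals are equal.

Equality of ideals is decidable: compute both reduced Gröbner bases (unique for the ordering) and check whether they agree.
Buchberger on the first generating set:
f_1 = -5x_1^2 - 10x_2 + 5, LT = x_1^2.
f_2 = -x_1 - 12x_2 + 1, LT = x_1.

S(f_1,f_2): lcm = x_1^2. S = -12x_1x_2 + x_1 + 2x_2 - 1.
  leading term x_1x_2: subtract (12x_2)·f_2 from -12x_1x_2 + x_1 + 2x_2 - 1 → x_1 + 144x_2^2 - 10x_2 - 1
  leading term x_1: subtract (-1)·f_2 from x_1 + 144x_2^2 - 10x_2 - 1 → 144x_2^2 - 22x_2
  leading term x_2^2: no divisor's leading term divides it; move 144x_2^2 to the remainder.
  leading term x_2: no divisor's leading term divides it; move -22x_2 to the remainder.
  remainder 144x_2^2 - 22x_2 ≠ 0; add g_3 = 144x_2^2 - 22x_2 to the basis.

S(f_1,g_3): leading monomials are coprime, so the S-polynomial reduces to 0 (Buchberger's first criterion).
S(f_2,g_3): leading monomials are coprime, so the S-polynomial reduces to 0 (Buchberger's first criterion).
Every S-polynomial of the final basis reduces to 0, so we have a Gröbner basis.
Inter-reduce: drop elements whose leading term is divisible by another's, tail-reduce, and make monic.
Reduced Gröbner basis: {x_1 + 12x_2 - 1, x_2^2 - 11/72x_2}.

Buchberger on the second generating set:
h_1 = 35x_1^2 - 2x_1 + 46x_2 - 33, LT = x_1^2.
h_2 = -20x_1^2 - 3x_1 - 76x_2 + 23, LT = x_1^2.

S(h_1,h_2): lcm = x_1^2. S = -29/140x_1 - 87/35x_2 + 29/140.
  leading term x_1: no divisor's leading term divides it; move -29/140x_1 to the remainder.
  leading term x_2: no divisor's leading term divides it; move -87/35x_2 to the remainder.
  leading term 1: no divisor's leading term divides it; move 29/140 to the remainder.
  remainder -29/140x_1 - 87/35x_2 + 29/140 ≠ 0; add k_3 = -29/140x_1 - 87/35x_2 + 29/140 to the basis.

S(h_1,k_3): lcm = x_1^2. S = -12x_1x_2 + 33/35x_1 + 46/35x_2 - 33/35.
  leading term x_1x_2: subtract (1680/29x_2)·k_3 from -12x_1x_2 + 33/35x_1 + 46/35x_2 - 33/35 → 33/35x_1 + 144x_2^2 - 374/35x_2 - 33/35
  leading term x_1: subtract (-132/29)·k_3 from 33/35x_1 + 144x_2^2 - 374/35x_2 - 33/35 → 144x_2^2 - 22x_2
  leading term x_2^2: no divisor's leading term divides it; move 144x_2^2 to the remainder.
  leading term x_2: no divisor's leading term divides it; move -22x_2 to the remainder.
  remainder 144x_2^2 - 22x_2 ≠ 0; add k_4 = 144x_2^2 - 22x_2 to the basis.

S(h_2,k_3): lcm = x_1^2. S = -12x_1x_2 + 23/20x_1 + 19/5x_2 - 23/20.
  leading term x_1x_2: subtract (1680/29x_2)·k_3 from -12x_1x_2 + 23/20x_1 + 19/5x_2 - 23/20 → 23/20x_1 + 144x_2^2 - 41/5x_2 - 23/20
  leading term x_1: subtract (-161/29)·k_3 from 23/20x_1 + 144x_2^2 - 41/5x_2 - 23/20 → 144x_2^2 - 22x_2
  leading term x_2^2: subtract (1)·k_4 from 144x_2^2 - 22x_2 → 0
  remainder 0.

S(h_1,k_4): leading monomials are coprime, so the S-polynomial reduces to 0 (Buchberger's first criterion).
S(h_2,k_4): leading monomials are coprime, so the S-polynomial reduces to 0 (Buchberger's first criterion).
S(k_3,k_4): leading monomials are coprime, so the S-polynomial reduces to 0 (Buchberger's first criterion).
Every S-polynomial of the final basis reduces to 0, so we have a Gröbner basis.
Inter-reduce: drop elements whose leading term is divisible by another's, tail-reduce, and make monic.
Reduced Gröbner basis: {x_1 + 12x_2 - 1, x_2^2 - 11/72x_2}.

These coincide, so the ideals are equal.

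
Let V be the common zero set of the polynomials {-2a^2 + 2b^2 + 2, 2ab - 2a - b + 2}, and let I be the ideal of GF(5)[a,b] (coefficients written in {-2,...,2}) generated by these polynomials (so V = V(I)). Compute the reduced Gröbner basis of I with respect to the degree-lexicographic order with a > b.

f_1 = -2a^2 + 2b^2 + 2, LT = a^2.
f_2 = 2ab - 2a - b + 2, LT = ab.

S(f_1,f_2): lcm = a^2b. S = -b^3 + a^2 - 2ab - a - b.
  leading term b^3: no divisor's leading term divides it; move -b^3 to the remainder.
  leading term a^2: subtract (2)·f_1 from a^2 - 2ab - a - b → -2ab + b^2 - a - b + 1
  leading term ab: subtract (-1)·f_2 from -2ab + b^2 - a - b + 1 → b^2 + 2a - 2b - 2
  leading term b^2: no divisor's leading term divides it; move b^2 to the remainder.
  leading term a: no divisor's leading term divides it; move 2a to the remainder.
  leading term b: no divisor's leading term divides it; move -2b to the remainder.
  leading term 1: no divisor's leading term divides it; move -2 to the remainder.
  remainder -b^3 + b^2 + 2a - 2b - 2 ≠ 0; add g_3 = -b^3 + b^2 + 2a - 2b - 2 to the basis.

S(f_1,g_3): leading monomials are coprime, so the S-polynomial reduces to 0 (Buchberger's first criterion).
S(f_2,g_3): lcm = ab^3. S = 2b^3 + 2a^2 - 2ab + b^2 - 2a.
  leading term b^3: subtract (-2)·g_3 from 2b^3 + 2a^2 - 2ab + b^2 - 2a → 2a^2 - 2ab - 2b^2 + 2a + b + 1
  leading term a^2: subtract (-1)·f_1 from 2a^2 - 2ab - 2b^2 + 2a + b + 1 → -2ab + 2a + b - 2
  leading term ab: subtract (-1)·f_2 from -2ab + 2a + b - 2 → 0
  remainder 0.

Every S-polynomial of the final basis reduces to 0, so we have a Gröbner basis.

G = {b^3 - b^2 - 2a + 2b + 2, a^2 - b^2 - 1, ab - a + 2b + 1}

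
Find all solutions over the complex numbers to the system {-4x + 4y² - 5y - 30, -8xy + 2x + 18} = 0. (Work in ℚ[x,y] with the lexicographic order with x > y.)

Compute a lex Gröbner basis by Buchberger's algorithm.
f_1 = -4x + 4y² - 5y - 30, LT = x.
f_2 = -8xy + 2x + 18, LT = xy.

S(f_1,f_2): lcm = xy. S = ¼x - y³ + 5/4y² + 15/2y + 9/4.
  leading term x: subtract (-1/16)·f_1 from ¼x - y³ + 5/4y² + 15/2y + 9/4 → -y³ + 3/2y² + 115/16y + ⅜
  leading term y³: no divisor's leading term divides it; move -y³ to the remainder.
  leading term y²: no divisor's leading term divides it; move 3/2y² to the remainder.
  leading term y: no divisor's leading term divides it; move 115/16y to the remainder.
  leading term 1: no divisor's leading term divides it; move ⅜ to the remainder.
  remainder -y³ + 3/2y² + 115/16y + ⅜ ≠ 0; add h_3 = -y³ + 3/2y² + 115/16y + ⅜ to the basis.

The other S-polynomials (S(f_1,h_3), S(f_2,h_3)) all reduce to 0 modulo the current basis, so we have a Gröbner basis.
Inter-reduce: drop elements whose leading term is divisible by another's, tail-reduce, and make monic.
Reduced Gröbner basis: {x - y² + 5/4y + 15/2, y³ - 3/2y² - 115/16y - ⅜}.

Since the basis is lex-ordered, y³ - 3/2y² - 115/16y - ⅜ is univariate in y. Its roots are {-2, 7/4 - sqrt(13)/2, 7/4 + sqrt(13)/2}. Back-substituting each root into the other basis elements fixes the other coordinates.
  y = -2: the earlier basis element becomes x + 1 = 0, giving x = -1 — point (-1, -2).
  y = 7/4 - sqrt(13)/2: the earlier basis element becomes x + 27/8 + 9*sqrt(13)/8 = 0, giving x = -9*sqrt(13)/8 - 27/8 — point (-9*sqrt(13)/8 - 27/8, 7/4 - sqrt(13)/2).
  y = 7/4 + sqrt(13)/2: the earlier basis element becomes x - 9*sqrt(13)/8 + 27/8 = 0, giving x = -27/8 + 9*sqrt(13)/8 — point (-27/8 + 9*sqrt(13)/8, 7/4 + sqrt(13)/2).

{(-1, -2), (-9*sqrt(13)/8 - 27/8, 7/4 - sqrt(13)/2), (-27/8 + 9*sqrt(13)/8, 7/4 + sqrt(13)/2)}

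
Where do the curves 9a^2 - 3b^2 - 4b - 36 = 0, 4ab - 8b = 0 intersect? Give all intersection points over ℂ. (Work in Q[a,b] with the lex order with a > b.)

{(2, -4/3), (-2, 0), (2, 0)}

Compute a lex Gröbner basis by Buchberger's algorithm.
f_1 = 9a^2 - 3b^2 - 4b - 36, LT = a^2.
f_2 = 4ab - 8b, LT = ab.

S(f_1,f_2): lcm = a^2b. S = 2ab - 1/3b^3 - 4/9b^2 - 4b.
  leading term ab: subtract (1/2)·f_2 from 2ab - 1/3b^3 - 4/9b^2 - 4b → -1/3b^3 - 4/9b^2
  leading term b^3: no divisor's leading term divides it; move -1/3b^3 to the remainder.
  leading term b^2: no divisor's leading term divides it; move -4/9b^2 to the remainder.
  remainder -1/3b^3 - 4/9b^2 ≠ 0; add h_3 = -1/3b^3 - 4/9b^2 to the basis.

The other S-polynomials (S(f_1,h_3), S(f_2,h_3)) all reduce to 0 modulo the current basis, so we have a Gröbner basis.
Inter-reduce: drop elements whose leading term is divisible by another's, tail-reduce, and make monic.
Reduced Gröbner basis: {a^2 - 1/3b^2 - 4/9b - 4, ab - 2b, b^3 + 4/3b^2}.

Elimination: the polynomial b^3 + 4/3b^2 lies in the elimination ideal for b, so b ∈ {-4/3, 0}. For each such b, the remaining basis elements (now univariate) give the rest of the solution.
  b = -4/3: the earlier basis elements become a^2 - 4 = 0; -4/3a + 8/3 = 0, giving a = 2 — point (2, -4/3).
  b = 0: the earlier basis element becomes a^2 - 4 = 0, giving a = -2, 2 — points (-2, 0), (2, 0).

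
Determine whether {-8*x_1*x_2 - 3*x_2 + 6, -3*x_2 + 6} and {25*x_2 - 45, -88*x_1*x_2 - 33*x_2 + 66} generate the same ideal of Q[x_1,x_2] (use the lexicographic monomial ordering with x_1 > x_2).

No, the ideals differ.

Two ideals are equal iff their reduced Gröbner bases coincide (the reduced basis is unique for a fixed ordering).
Buchberger on the first generating set:
f_1 = -8*x_1*x_2 - 3*x_2 + 6, LT = x_1*x_2.
f_2 = -3*x_2 + 6, LT = x_2.

S(f_1,f_2): lcm = x_1*x_2. S = 2*x_1 + 3/8*x_2 - 3/4.
  reduce S modulo (f_1, f_2):
  remainder 2*x_1 ≠ 0; add g_3 = 2*x_1 to the basis.

The other S-polynomials (S(f_1,g_3), S(f_2,g_3)) all reduce to 0 modulo the current basis, so we have a Gröbner basis.
Inter-reduce: drop elements whose leading term is divisible by another's, tail-reduce, and make monic.
Reduced Gröbner basis: {x_1, x_2 - 2}.

Buchberger on the second generating set:
h_1 = 25*x_2 - 45, LT = x_2.
h_2 = -88*x_1*x_2 - 33*x_2 + 66, LT = x_1*x_2.

S(h_1,h_2): lcm = x_1*x_2. S = -9/5*x_1 - 3/8*x_2 + 3/4.
  reduce S modulo (h_1, h_2):
  remainder -9/5*x_1 + 3/40 ≠ 0; add k_3 = -9/5*x_1 + 3/40 to the basis.

The other S-polynomials (S(h_1,k_3), S(h_2,k_3)) all reduce to 0 modulo the current basis, so we have a Gröbner basis.
Inter-reduce: drop elements whose leading term is divisible by another's, tail-reduce, and make monic.
Reduced Gröbner basis: {x_1 - 1/24, x_2 - 9/5}.

These differ, so the ideals are not equal.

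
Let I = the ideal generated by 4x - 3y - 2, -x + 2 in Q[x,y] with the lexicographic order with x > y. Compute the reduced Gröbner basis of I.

Buchberger's algorithm terminates because the ascending chain of leading-term ideals stabilizes.

f_1 = 4x - 3y - 2, LT = x.
f_2 = -x + 2, LT = x.

S(f_1,f_2): lcm = x. S = -3/4y + 3/2.
  reduce S modulo (f_1, f_2):
  remainder -3/4y + 3/2 ≠ 0; add g_3 = -3/4y + 3/2 to the basis.

The other S-polynomials (S(f_1,g_3), S(f_2,g_3)) all reduce to 0 modulo the current basis, so we have a Gröbner basis.
Inter-reduce: drop elements whose leading term is divisible by another's, tail-reduce, and make monic.

G = {x - 2, y - 2}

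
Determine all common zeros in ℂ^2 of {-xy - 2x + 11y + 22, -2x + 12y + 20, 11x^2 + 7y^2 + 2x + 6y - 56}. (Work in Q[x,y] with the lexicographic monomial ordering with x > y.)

{(-2, -2)}

Compute a lex Gröbner basis by Buchberger's algorithm.
f_1 = -xy - 2x + 11y + 22, LT = xy.
f_2 = -2x + 12y + 20, LT = x.
f_3 = 11x^2 + 2x + 7y^2 + 6y - 56, LT = x^2.

S(f_1,f_2): lcm = xy. S = 2x + 6y^2 - y - 22.
  leading term x: subtract (-1)·f_2 from 2x + 6y^2 - y - 22 → 6y^2 + 11y - 2
  leading term y^2: no divisor's leading term divides it; move 6y^2 to the remainder.
  leading term y: no divisor's leading term divides it; move 11y to the remainder.
  leading term 1: no divisor's leading term divides it; move -2 to the remainder.
  remainder 6y^2 + 11y - 2 ≠ 0; add h_4 = 6y^2 + 11y - 2 to the basis.

S(f_1,f_3): lcm = x^2y. S = 2x^2 - 123/11xy - 22x - 7/11y^3 - 6/11y^2 + 56/11y.
  leading term x^2: subtract (-x)·f_2 from 2x^2 - 123/11xy - 22x - 7/11y^3 - 6/11y^2 + 56/11y → 9/11xy - 2x - 7/11y^3 - 6/11y^2 + 56/11y
  leading term xy: subtract (-9/11)·f_1 from 9/11xy - 2x - 7/11y^3 - 6/11y^2 + 56/11y → -40/11x - 7/11y^3 - 6/11y^2 + 155/11y + 18
  leading term x: subtract (20/11)·f_2 from -40/11x - 7/11y^3 - 6/11y^2 + 155/11y + 18 → -7/11y^3 - 6/11y^2 - 85/11y - 202/11
  leading term y^3: subtract (-7/66y)·h_4 from -7/11y^3 - 6/11y^2 - 85/11y - 202/11 → 41/66y^2 - 262/33y - 202/11
  leading term y^2: subtract (41/396)·h_4 from 41/66y^2 - 262/33y - 202/11 → -3595/396y - 3595/198
  leading term y: no divisor's leading term divides it; move -3595/396y to the remainder.
  leading term 1: no divisor's leading term divides it; move -3595/198 to the remainder.
  remainder -3595/396y - 3595/198 ≠ 0; add h_5 = -3595/396y - 3595/198 to the basis.

The other S-polynomials (S(f_2,f_3), S(f_1,h_4), S(f_2,h_4), S(f_3,h_4), S(f_1,h_5), S(f_2,h_5), S(f_3,h_5), S(h_4,h_5)) all reduce to 0 modulo the current basis, so we have a Gröbner basis.
Inter-reduce: drop elements whose leading term is divisible by another's, tail-reduce, and make monic.
Reduced Gröbner basis: {x + 2, y + 2}.

A lex Gröbner basis eliminates variables successively. Here y + 2 depends only on y, with roots {-2}; lifting each root through the earlier basis elements recovers the full solutions.
  y = -2: the earlier basis element becomes x + 2 = 0, giving x = -2 — point (-2, -2).
Each listed point satisfies every original equation (direct substitution).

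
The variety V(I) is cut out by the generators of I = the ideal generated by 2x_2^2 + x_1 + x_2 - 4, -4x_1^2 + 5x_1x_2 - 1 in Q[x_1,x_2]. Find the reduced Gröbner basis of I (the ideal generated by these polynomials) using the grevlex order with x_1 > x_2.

This is the nonlinear analogue of row-reducing a linear system.

f_1 = 2x_2^2 + x_1 + x_2 - 4, LT = x_2^2.
f_2 = -4x_1^2 + 5x_1x_2 - 1, LT = x_1^2.

The S-polynomials (S(f_1,f_2)) all reduce to 0 modulo the current basis, so we have a Gröbner basis.

G = {x_1^2 - 5/4x_1x_2 + 1/4, x_2^2 + 1/2x_1 + 1/2x_2 - 2}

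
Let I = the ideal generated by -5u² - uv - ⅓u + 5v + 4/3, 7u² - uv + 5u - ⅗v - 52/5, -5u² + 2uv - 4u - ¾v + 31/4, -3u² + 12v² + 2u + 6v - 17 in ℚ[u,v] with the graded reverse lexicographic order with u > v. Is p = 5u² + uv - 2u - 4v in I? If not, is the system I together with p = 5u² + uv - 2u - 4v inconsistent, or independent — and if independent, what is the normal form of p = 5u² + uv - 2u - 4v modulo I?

5u² + uv - 2u - 4v lies in I (it reduces to 0).

First compute the reduced Gröbner basis of I by Buchberger's algorithm.
f_1 = -5u² - uv - ⅓u + 5v + 4/3, LT = u².
f_2 = 7u² - uv + 5u - ⅗v - 52/5, LT = u².
f_3 = -5u² + 2uv - 4u - ¾v + 31/4, LT = u².
f_4 = -3u² + 12v² + 2u + 6v - 17, LT = u².

S(f_1,f_2): lcm = u². S = 12/35uv - 68/105u - 32/35v + 128/105.
  reduce S modulo (f_1, f_2, f_3, f_4):
  remainder 12/35uv - 68/105u - 32/35v + 128/105 ≠ 0; add h_5 = 12/35uv - 68/105u - 32/35v + 128/105 to the basis.

S(f_1,f_3): lcm = u². S = ⅗uv - 11/15u - 23/20v + 77/60.
  reduce S modulo (f_1, f_2, f_3, f_4, h_5):
  remainder ⅖u + 9/20v - 17/20 ≠ 0; add h_6 = ⅖u + 9/20v - 17/20 to the basis.

S(f_1,f_4): lcm = u². S = ⅕uv + 4v² + 11/15u + v - 89/15.
  reduce S modulo (f_1, f_2, f_3, f_4, h_5, h_6):
  remainder 4v² + 17/60v - 257/60 ≠ 0; add h_7 = 4v² + 17/60v - 257/60 to the basis.

S(f_1,h_5): lcm = u²v. S = ⅕uv² + 17/9u² + 41/15uv - v² - 32/9u - 4/15v.
  reduce S modulo (f_1, f_2, f_3, f_4, h_5, h_6, h_7):
  remainder 23639/3600v - 23639/3600 ≠ 0; add h_8 = 23639/3600v - 23639/3600 to the basis.

The other S-polynomials (S(f_2,f_3), S(f_2,f_4), S(f_3,f_4), S(f_2,h_5), S(f_3,h_5), S(f_4,h_5), S(f_1,h_6), S(f_2,h_6), S(f_3,h_6), S(f_4,h_6), S(h_5,h_6), S(f_1,h_7), S(f_2,h_7), S(f_3,h_7), S(f_4,h_7), S(h_5,h_7), S(h_6,h_7), S(f_1,h_8), S(f_2,h_8), S(f_3,h_8), S(f_4,h_8), S(h_5,h_8), S(h_6,h_8), S(h_7,h_8)) all reduce to 0 modulo the current basis, so we have a Gröbner basis.
Inter-reduce: drop elements whose leading term is divisible by another's, tail-reduce, and make monic.
Reduced Gröbner basis: {u - 1, v - 1}.
Label its elements g_1 = u - 1, g_2 = v - 1.

Reduce p = 5u² + uv - 2u - 4v modulo G:
  leading term u²: subtract (5u)·g_1 from 5u² + uv - 2u - 4v → uv + 3u - 4v
  leading term uv: subtract (v)·g_1 from uv + 3u - 4v → 3u - 3v
  leading term u: subtract (3)·g_1 from 3u - 3v → -3v + 3
  leading term v: subtract (-3)·g_2 from -3v + 3 → 0
  normal form = 0.
Since the normal form is 0, p ∈ I.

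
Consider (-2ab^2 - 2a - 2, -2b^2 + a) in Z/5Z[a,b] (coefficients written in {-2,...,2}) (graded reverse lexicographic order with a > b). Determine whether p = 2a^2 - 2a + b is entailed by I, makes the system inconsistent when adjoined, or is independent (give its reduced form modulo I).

2a^2 - 2a + b is independent of I; its normal form modulo I is -a + b + 1.

First compute the reduced Gröbner basis of I by Buchberger's algorithm.
f_1 = -2ab^2 - 2a - 2, LT = ab^2.
f_2 = -2b^2 + a, LT = b^2.

S(f_1,f_2): lcm = ab^2. S = -2a^2 + a + 1.
  leading term a^2: no divisor's leading term divides it; move -2a^2 to the remainder.
  leading term a: no divisor's leading term divides it; move a to the remainder.
  leading term 1: no divisor's leading term divides it; move 1 to the remainder.
  remainder -2a^2 + a + 1 ≠ 0; add h_3 = -2a^2 + a + 1 to the basis.

S(f_1,h_3): lcm = a^2b^2. S = -2ab^2 + a^2 - 2b^2 + a.
  leading term ab^2: subtract (1)·f_1 from -2ab^2 + a^2 - 2b^2 + a → a^2 - 2b^2 - 2a + 2
  leading term a^2: subtract (2)·h_3 from a^2 - 2b^2 - 2a + 2 → -2b^2 + a
  leading term b^2: subtract (1)·f_2 from -2b^2 + a → 0
  remainder 0.

S(f_2,h_3): leading monomials are coprime, so the S-polynomial reduces to 0 (Buchberger's first criterion).
Every S-polynomial of the final basis reduces to 0, so we have a Gröbner basis.
Inter-reduce: drop elements whose leading term is divisible by another's, tail-reduce, and make monic.
Reduced Gröbner basis: {a^2 + 2a + 2, b^2 + 2a}.
Label its elements g_1 = a^2 + 2a + 2, g_2 = b^2 + 2a.

Reduce p = 2a^2 - 2a + b modulo G:
  leading term a^2: subtract (2)·g_1 from 2a^2 - 2a + b → -a + b + 1
  leading term a: no divisor's leading term divides it; move -a to the remainder.
  leading term b: no divisor's leading term divides it; move b to the remainder.
  leading term 1: no divisor's leading term divides it; move 1 to the remainder.
  normal form = -a + b + 1.
The normal form is nonzero, so p ∉ I. Since p minus its normal form lies in I, I + (p) = I + (r) where r = -a + b + 1; decide whether this ideal is the whole ring.
Run Buchberger on G together with r (pairs among the g_i already reduce to 0 since G is a Gröbner basis):
g_1 = a^2 + 2a + 2, LT = a^2.
g_2 = b^2 + 2a, LT = b^2.
r = -a + b + 1, LT = a.

S(g_1,g_2): leading monomials are coprime, so the S-polynomial reduces to 0 (Buchberger's first criterion).
S(g_1,r): lcm = a^2. S = ab - 2a + 2.
  leading term ab: subtract (-b)·r from ab - 2a + 2 → b^2 - 2a + b + 2
  leading term b^2: subtract (1)·g_2 from b^2 - 2a + b + 2 → a + b + 2
  leading term a: subtract (-1)·r from a + b + 2 → 2b - 2
  leading term b: no divisor's leading term divides it; move 2b to the remainder.
  leading term 1: no divisor's leading term divides it; move -2 to the remainder.
  remainder 2b - 2 ≠ 0; add m_4 = 2b - 2 to the basis.

S(g_2,r): leading monomials are coprime, so the S-polynomial reduces to 0 (Buchberger's first criterion).
S(g_1,m_4): leading monomials are coprime, so the S-polynomial reduces to 0 (Buchberger's first criterion).
S(g_2,m_4): lcm = b^2. S = 2a + b.
  leading term a: subtract (-2)·r from 2a + b → -2b + 2
  leading term b: subtract (-1)·m_4 from -2b + 2 → 0
  remainder 0.

S(r,m_4): leading monomials are coprime, so the S-polynomial reduces to 0 (Buchberger's first criterion).
Every S-polynomial of the final basis reduces to 0, so we have a Gröbner basis.
Inter-reduce: drop elements whose leading term is divisible by another's, tail-reduce, and make monic.
Reduced Gröbner basis: {a - 2, b - 1}.
The reduced Gröbner basis of I + (p) is {a - 2, b - 1} ≠ {1}, a proper ideal, so the enlarged system stays consistent: p is independent of I, with normal form -a + b + 1.

Ideal membership is decidable via reduction modulo a Gröbner basis.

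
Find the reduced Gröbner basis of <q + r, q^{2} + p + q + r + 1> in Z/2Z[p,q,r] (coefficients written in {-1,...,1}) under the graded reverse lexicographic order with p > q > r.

G = {r^{2} + p + 1, q + r}

The reduced Gröbner basis is the canonical form of the ideal for this ordering.

f_1 = q + r, LT = q.
f_2 = q^{2} + p + q + r + 1, LT = q^{2}.

S(f_1,f_2): lcm = q^{2}. S = qr + p + q + r + 1.
  leading term qr: subtract (r)·f_1 from qr + p + q + r + 1 → r^{2} + p + q + r + 1
  leading term r^{2}: no divisor's leading term divides it; move r^{2} to the remainder.
  leading term p: no divisor's leading term divides it; move p to the remainder.
  leading term q: subtract (1)·f_1 from q + r + 1 → 1
  leading term 1: no divisor's leading term divides it; move 1 to the remainder.
  remainder r^{2} + p + 1 ≠ 0; add g_3 = r^{2} + p + 1 to the basis.

The other S-polynomials (S(f_1,g_3), S(f_2,g_3)) all reduce to 0 modulo the current basis, so we have a Gröbner basis.
Inter-reduce: drop elements whose leading term is divisible by another's, tail-reduce, and make monic.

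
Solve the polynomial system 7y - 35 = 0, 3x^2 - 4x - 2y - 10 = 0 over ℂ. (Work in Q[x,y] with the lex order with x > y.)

Compute a lex Gröbner basis by Buchberger's algorithm.
f_1 = 7y - 35, LT = y.
f_2 = 3x^2 - 4x - 2y - 10, LT = x^2.

The S-polynomials (S(f_1,f_2)) all reduce to 0 modulo the current basis, so we have a Gröbner basis.
Inter-reduce: drop elements whose leading term is divisible by another's, tail-reduce, and make monic.
Reduced Gröbner basis: {x^2 - 4/3x - 20/3, y - 5}.

A lex Gröbner basis eliminates variables successively. Here y - 5 depends only on y, with roots {5}; lifting each root through the earlier basis elements recovers the full solutions.
  y = 5: the earlier basis element becomes x^2 - 4/3x - 20/3 = 0, giving x = -2, 10/3 — points (-2, 5), (10/3, 5).
Each listed point satisfies every original equation (direct substitution).

{(-2, 5), (10/3, 5)}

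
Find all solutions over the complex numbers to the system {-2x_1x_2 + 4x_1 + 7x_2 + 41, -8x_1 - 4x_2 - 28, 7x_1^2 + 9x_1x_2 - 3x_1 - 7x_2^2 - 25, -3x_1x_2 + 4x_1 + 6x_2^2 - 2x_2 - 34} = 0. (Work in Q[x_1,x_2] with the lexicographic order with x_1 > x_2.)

{(-2, -3)}

Compute a lex Gröbner basis by Buchberger's algorithm.
f_1 = -2x_1x_2 + 4x_1 + 7x_2 + 41, LT = x_1x_2.
f_2 = -8x_1 - 4x_2 - 28, LT = x_1.
f_3 = 7x_1^2 + 9x_1x_2 - 3x_1 - 7x_2^2 - 25, LT = x_1^2.
f_4 = -3x_1x_2 + 4x_1 + 6x_2^2 - 2x_2 - 34, LT = x_1x_2.

S(f_1,f_2): lcm = x_1x_2. S = -2x_1 - 1/2x_2^2 - 7x_2 - 41/2.
  reduce S modulo (f_1, f_2, f_3, f_4):
  remainder -1/2x_2^2 - 6x_2 - 27/2 ≠ 0; add h_5 = -1/2x_2^2 - 6x_2 - 27/2 to the basis.

S(f_1,f_3): lcm = x_1^2x_2. S = -2x_1^2 - 9/7x_1x_2^2 - 43/14x_1x_2 - 41/2x_1 + x_2^3 + 25/7x_2.
  reduce S modulo (f_1, f_2, f_3, f_4, h_5):
  remainder 2007/14x_2 + 6021/14 ≠ 0; add h_6 = 2007/14x_2 + 6021/14 to the basis.

The other S-polynomials (S(f_1,f_4), S(f_2,f_3), S(f_2,f_4), S(f_3,f_4), S(f_1,h_5), S(f_2,h_5), S(f_3,h_5), S(f_4,h_5), S(f_1,h_6), S(f_2,h_6), S(f_3,h_6), S(f_4,h_6), S(h_5,h_6)) all reduce to 0 modulo the current basis, so we have a Gröbner basis.
Inter-reduce: drop elements whose leading term is divisible by another's, tail-reduce, and make monic.
Reduced Gröbner basis: {x_1 + 2, x_2 + 3}.

From the last basis element, x_2 + 3 = 0, so x_2 takes values in {-3}. Each choice, substituted upward through the basis, yields the corresponding point(s) of the solution set.
  x_2 = -3: the earlier basis element becomes x_1 + 2 = 0, giving x_1 = -2 — point (-2, -3).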